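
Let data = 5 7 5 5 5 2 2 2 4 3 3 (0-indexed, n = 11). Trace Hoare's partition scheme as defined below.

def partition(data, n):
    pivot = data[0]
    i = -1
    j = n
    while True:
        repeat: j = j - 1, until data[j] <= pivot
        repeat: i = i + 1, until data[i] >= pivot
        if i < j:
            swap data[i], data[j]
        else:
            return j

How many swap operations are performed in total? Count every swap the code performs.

pivot=5
j stops at 10 (3), i stops at 0 (5); swap ⇒ 3 7 5 5 5 2 2 2 4 3 5
j stops at 9 (3), i stops at 1 (7); swap ⇒ 3 3 5 5 5 2 2 2 4 7 5
j stops at 8 (4), i stops at 2 (5); swap ⇒ 3 3 4 5 5 2 2 2 5 7 5
j stops at 7 (2), i stops at 3 (5); swap ⇒ 3 3 4 2 5 2 2 5 5 7 5
j stops at 6 (2), i stops at 4 (5); swap ⇒ 3 3 4 2 2 2 5 5 5 7 5
j stops at 5, i stops at 6; i≥j ⇒ return 5. data=3 3 4 2 2 2 5 5 5 7 5

5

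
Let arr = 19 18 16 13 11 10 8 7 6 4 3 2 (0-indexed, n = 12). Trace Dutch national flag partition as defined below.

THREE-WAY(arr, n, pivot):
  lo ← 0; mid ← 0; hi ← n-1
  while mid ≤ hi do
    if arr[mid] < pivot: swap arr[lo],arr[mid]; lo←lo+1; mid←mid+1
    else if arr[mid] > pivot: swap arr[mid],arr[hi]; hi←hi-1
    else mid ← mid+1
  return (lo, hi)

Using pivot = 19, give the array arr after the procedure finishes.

18 16 13 11 10 8 7 6 4 3 2 19

lo=0 mid=0 hi=11
19=19: mid=1
18<19: swap(0,1), lo=1 mid=2 ⇒ 18 19 16 13 11 10 8 7 6 4 3 2
16<19: swap(1,2), lo=2 mid=3 ⇒ 18 16 19 13 11 10 8 7 6 4 3 2
13<19: swap(2,3), lo=3 mid=4 ⇒ 18 16 13 19 11 10 8 7 6 4 3 2
11<19: swap(3,4), lo=4 mid=5 ⇒ 18 16 13 11 19 10 8 7 6 4 3 2
10<19: swap(4,5), lo=5 mid=6 ⇒ 18 16 13 11 10 19 8 7 6 4 3 2
8<19: swap(5,6), lo=6 mid=7 ⇒ 18 16 13 11 10 8 19 7 6 4 3 2
7<19: swap(6,7), lo=7 mid=8 ⇒ 18 16 13 11 10 8 7 19 6 4 3 2
6<19: swap(7,8), lo=8 mid=9 ⇒ 18 16 13 11 10 8 7 6 19 4 3 2
4<19: swap(8,9), lo=9 mid=10 ⇒ 18 16 13 11 10 8 7 6 4 19 3 2
3<19: swap(9,10), lo=10 mid=11 ⇒ 18 16 13 11 10 8 7 6 4 3 19 2
2<19: swap(10,11), lo=11 mid=12 ⇒ 18 16 13 11 10 8 7 6 4 3 2 19
done. lo=11 hi=11; arr=18 16 13 11 10 8 7 6 4 3 2 19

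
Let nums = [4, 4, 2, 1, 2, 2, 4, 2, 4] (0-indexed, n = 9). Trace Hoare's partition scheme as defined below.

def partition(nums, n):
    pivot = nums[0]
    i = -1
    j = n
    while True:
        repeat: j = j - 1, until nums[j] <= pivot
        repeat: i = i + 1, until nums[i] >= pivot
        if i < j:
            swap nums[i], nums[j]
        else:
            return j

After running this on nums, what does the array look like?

[4, 2, 2, 1, 2, 2, 4, 4, 4]

pivot = nums[0] = 4; i = -1, j = 9
j→8 (nums[8]=4≤4), i→0 (nums[0]=4≥4); i<j, swap → [4, 4, 2, 1, 2, 2, 4, 2, 4]
j→7 (nums[7]=2≤4), i→1 (nums[1]=4≥4); i<j, swap → [4, 2, 2, 1, 2, 2, 4, 4, 4]
j→6, i→6; i≥j, return j=6. nums = [4, 2, 2, 1, 2, 2, 4, 4, 4]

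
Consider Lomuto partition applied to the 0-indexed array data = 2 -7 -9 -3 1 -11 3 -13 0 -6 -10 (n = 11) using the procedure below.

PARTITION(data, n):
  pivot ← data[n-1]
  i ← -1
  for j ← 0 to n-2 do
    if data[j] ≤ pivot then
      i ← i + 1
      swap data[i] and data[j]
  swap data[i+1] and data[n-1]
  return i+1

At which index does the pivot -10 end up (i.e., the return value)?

2

pivot = data[10] = -10; i = -1
j=0: data[0]=2 > -10 → no swap
j=1: data[1]=-7 > -10 → no swap
j=2: data[2]=-9 > -10 → no swap
j=3: data[3]=-3 > -10 → no swap
j=4: data[4]=1 > -10 → no swap
j=5: data[5]=-11 ≤ -10 → i=0, swap data[0],data[5] → -11 -7 -9 -3 1 2 3 -13 0 -6 -10
j=6: data[6]=3 > -10 → no swap
j=7: data[7]=-13 ≤ -10 → i=1, swap data[1],data[7] → -11 -13 -9 -3 1 2 3 -7 0 -6 -10
j=8: data[8]=0 > -10 → no swap
j=9: data[9]=-6 > -10 → no swap
final swap data[2],data[10] → -11 -13 -10 -3 1 2 3 -7 0 -6 -9; return 2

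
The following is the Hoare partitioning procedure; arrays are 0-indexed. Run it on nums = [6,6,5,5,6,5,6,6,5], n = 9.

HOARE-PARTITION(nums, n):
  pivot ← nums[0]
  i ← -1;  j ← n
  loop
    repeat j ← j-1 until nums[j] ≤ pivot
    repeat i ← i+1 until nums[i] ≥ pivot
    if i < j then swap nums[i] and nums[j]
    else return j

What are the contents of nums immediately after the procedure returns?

[5,6,5,5,6,5,6,6,6]

pivot = nums[0] = 6; i = -1, j = 9
j→8 (nums[8]=5≤6), i→0 (nums[0]=6≥6); i<j, swap → [5,6,5,5,6,5,6,6,6]
j→7 (nums[7]=6≤6), i→1 (nums[1]=6≥6); i<j, swap → [5,6,5,5,6,5,6,6,6]
j→6 (nums[6]=6≤6), i→4 (nums[4]=6≥6); i<j, swap → [5,6,5,5,6,5,6,6,6]
j→5, i→6; i≥j, return j=5. nums = [5,6,5,5,6,5,6,6,6]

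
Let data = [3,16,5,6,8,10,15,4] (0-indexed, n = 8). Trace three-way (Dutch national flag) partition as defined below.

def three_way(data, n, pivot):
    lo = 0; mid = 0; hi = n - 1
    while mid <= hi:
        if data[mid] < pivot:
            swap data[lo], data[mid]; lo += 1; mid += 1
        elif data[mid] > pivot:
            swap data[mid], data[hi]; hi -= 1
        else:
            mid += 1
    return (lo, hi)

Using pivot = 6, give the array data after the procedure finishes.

[3,4,5,6,10,15,8,16]

lo=0 mid=0 hi=7
3<6: swap(0,0), lo=1 mid=1 ⇒ [3,16,5,6,8,10,15,4]
16>6: swap(1,7), hi=6 ⇒ [3,4,5,6,8,10,15,16]
4<6: swap(1,1), lo=2 mid=2 ⇒ [3,4,5,6,8,10,15,16]
5<6: swap(2,2), lo=3 mid=3 ⇒ [3,4,5,6,8,10,15,16]
6=6: mid=4
8>6: swap(4,6), hi=5 ⇒ [3,4,5,6,15,10,8,16]
15>6: swap(4,5), hi=4 ⇒ [3,4,5,6,10,15,8,16]
10>6: swap(4,4), hi=3 ⇒ [3,4,5,6,10,15,8,16]
done. lo=3 hi=3; data=[3,4,5,6,10,15,8,16]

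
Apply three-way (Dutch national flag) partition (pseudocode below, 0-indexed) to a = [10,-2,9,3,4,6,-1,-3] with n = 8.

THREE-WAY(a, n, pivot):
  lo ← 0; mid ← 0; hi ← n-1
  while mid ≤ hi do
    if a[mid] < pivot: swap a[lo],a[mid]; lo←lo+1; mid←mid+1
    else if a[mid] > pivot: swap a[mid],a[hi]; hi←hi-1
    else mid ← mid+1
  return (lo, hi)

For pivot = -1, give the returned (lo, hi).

pivot = -1; lo=0, mid=0, hi=7
a[mid]=10>-1: swap a[0],a[7]; hi=6 → [-3,-2,9,3,4,6,-1,10]
a[mid]=-3<-1: swap a[0],a[0]; lo=1,mid=1 → [-3,-2,9,3,4,6,-1,10]
a[mid]=-2<-1: swap a[1],a[1]; lo=2,mid=2 → [-3,-2,9,3,4,6,-1,10]
a[mid]=9>-1: swap a[2],a[6]; hi=5 → [-3,-2,-1,3,4,6,9,10]
a[mid]=-1=-1: mid=3
a[mid]=3>-1: swap a[3],a[5]; hi=4 → [-3,-2,-1,6,4,3,9,10]
a[mid]=6>-1: swap a[3],a[4]; hi=3 → [-3,-2,-1,4,6,3,9,10]
a[mid]=4>-1: swap a[3],a[3]; hi=2 → [-3,-2,-1,4,6,3,9,10]
end: lo=2, hi=2; a = [-3,-2,-1,4,6,3,9,10]

(2, 2)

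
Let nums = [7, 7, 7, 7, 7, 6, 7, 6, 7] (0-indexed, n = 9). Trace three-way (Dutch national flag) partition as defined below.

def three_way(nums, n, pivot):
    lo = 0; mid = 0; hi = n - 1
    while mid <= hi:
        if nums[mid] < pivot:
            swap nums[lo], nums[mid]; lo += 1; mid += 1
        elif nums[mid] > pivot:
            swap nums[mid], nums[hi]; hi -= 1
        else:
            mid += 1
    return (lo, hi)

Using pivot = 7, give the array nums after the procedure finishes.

[6, 6, 7, 7, 7, 7, 7, 7, 7]

pivot = 7; lo=0, mid=0, hi=8
nums[mid]=7=7: mid=1
nums[mid]=7=7: mid=2
nums[mid]=7=7: mid=3
nums[mid]=7=7: mid=4
nums[mid]=7=7: mid=5
nums[mid]=6<7: swap nums[0],nums[5]; lo=1,mid=6 → [6, 7, 7, 7, 7, 7, 7, 6, 7]
nums[mid]=7=7: mid=7
nums[mid]=6<7: swap nums[1],nums[7]; lo=2,mid=8 → [6, 6, 7, 7, 7, 7, 7, 7, 7]
nums[mid]=7=7: mid=9
end: lo=2, hi=8; nums = [6, 6, 7, 7, 7, 7, 7, 7, 7]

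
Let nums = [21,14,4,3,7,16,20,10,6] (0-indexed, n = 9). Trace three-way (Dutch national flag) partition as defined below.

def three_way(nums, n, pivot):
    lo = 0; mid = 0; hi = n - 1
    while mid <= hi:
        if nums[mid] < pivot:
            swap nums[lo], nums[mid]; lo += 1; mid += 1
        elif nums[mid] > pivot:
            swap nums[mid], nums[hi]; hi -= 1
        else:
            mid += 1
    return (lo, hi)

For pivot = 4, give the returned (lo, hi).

(1, 1)

lo=0 mid=0 hi=8
21>4: swap(0,8), hi=7 ⇒ [6,14,4,3,7,16,20,10,21]
6>4: swap(0,7), hi=6 ⇒ [10,14,4,3,7,16,20,6,21]
10>4: swap(0,6), hi=5 ⇒ [20,14,4,3,7,16,10,6,21]
20>4: swap(0,5), hi=4 ⇒ [16,14,4,3,7,20,10,6,21]
16>4: swap(0,4), hi=3 ⇒ [7,14,4,3,16,20,10,6,21]
7>4: swap(0,3), hi=2 ⇒ [3,14,4,7,16,20,10,6,21]
3<4: swap(0,0), lo=1 mid=1 ⇒ [3,14,4,7,16,20,10,6,21]
14>4: swap(1,2), hi=1 ⇒ [3,4,14,7,16,20,10,6,21]
4=4: mid=2
done. lo=1 hi=1; nums=[3,4,14,7,16,20,10,6,21]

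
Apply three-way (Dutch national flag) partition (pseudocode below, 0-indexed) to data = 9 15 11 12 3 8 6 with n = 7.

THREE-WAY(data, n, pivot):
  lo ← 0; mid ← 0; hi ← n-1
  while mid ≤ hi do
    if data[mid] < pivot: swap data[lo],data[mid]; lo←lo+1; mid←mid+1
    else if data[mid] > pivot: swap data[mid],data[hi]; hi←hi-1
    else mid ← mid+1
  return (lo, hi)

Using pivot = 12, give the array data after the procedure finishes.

lo=0 mid=0 hi=6
9<12: swap(0,0), lo=1 mid=1 ⇒ 9 15 11 12 3 8 6
15>12: swap(1,6), hi=5 ⇒ 9 6 11 12 3 8 15
6<12: swap(1,1), lo=2 mid=2 ⇒ 9 6 11 12 3 8 15
11<12: swap(2,2), lo=3 mid=3 ⇒ 9 6 11 12 3 8 15
12=12: mid=4
3<12: swap(3,4), lo=4 mid=5 ⇒ 9 6 11 3 12 8 15
8<12: swap(4,5), lo=5 mid=6 ⇒ 9 6 11 3 8 12 15
done. lo=5 hi=5; data=9 6 11 3 8 12 15

9 6 11 3 8 12 15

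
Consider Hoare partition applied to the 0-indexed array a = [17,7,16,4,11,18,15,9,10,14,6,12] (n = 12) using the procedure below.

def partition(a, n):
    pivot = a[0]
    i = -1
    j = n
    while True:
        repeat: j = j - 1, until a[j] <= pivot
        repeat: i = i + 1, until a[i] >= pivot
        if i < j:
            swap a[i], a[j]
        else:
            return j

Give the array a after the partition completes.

[12,7,16,4,11,6,15,9,10,14,18,17]

pivot=17
j stops at 11 (12), i stops at 0 (17); swap ⇒ [12,7,16,4,11,18,15,9,10,14,6,17]
j stops at 10 (6), i stops at 5 (18); swap ⇒ [12,7,16,4,11,6,15,9,10,14,18,17]
j stops at 9, i stops at 10; i≥j ⇒ return 9. a=[12,7,16,4,11,6,15,9,10,14,18,17]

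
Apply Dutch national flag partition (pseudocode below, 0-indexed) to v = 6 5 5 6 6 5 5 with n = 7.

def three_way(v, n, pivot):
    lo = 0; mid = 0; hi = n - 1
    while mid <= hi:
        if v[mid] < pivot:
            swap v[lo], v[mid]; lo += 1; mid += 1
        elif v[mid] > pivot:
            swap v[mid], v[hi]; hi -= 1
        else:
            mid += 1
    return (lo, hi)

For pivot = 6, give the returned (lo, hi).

pivot = 6; lo=0, mid=0, hi=6
v[mid]=6=6: mid=1
v[mid]=5<6: swap v[0],v[1]; lo=1,mid=2 → 5 6 5 6 6 5 5
v[mid]=5<6: swap v[1],v[2]; lo=2,mid=3 → 5 5 6 6 6 5 5
v[mid]=6=6: mid=4
v[mid]=6=6: mid=5
v[mid]=5<6: swap v[2],v[5]; lo=3,mid=6 → 5 5 5 6 6 6 5
v[mid]=5<6: swap v[3],v[6]; lo=4,mid=7 → 5 5 5 5 6 6 6
end: lo=4, hi=6; v = 5 5 5 5 6 6 6

(4, 6)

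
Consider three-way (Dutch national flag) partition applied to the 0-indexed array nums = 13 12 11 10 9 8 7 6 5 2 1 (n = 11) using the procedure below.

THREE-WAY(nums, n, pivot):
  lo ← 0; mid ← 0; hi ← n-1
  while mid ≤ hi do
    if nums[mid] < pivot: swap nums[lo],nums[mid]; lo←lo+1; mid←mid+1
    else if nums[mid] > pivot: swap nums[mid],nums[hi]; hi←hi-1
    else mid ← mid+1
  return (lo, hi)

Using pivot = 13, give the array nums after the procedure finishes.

12 11 10 9 8 7 6 5 2 1 13

lo=0 mid=0 hi=10
13=13: mid=1
12<13: swap(0,1), lo=1 mid=2 ⇒ 12 13 11 10 9 8 7 6 5 2 1
11<13: swap(1,2), lo=2 mid=3 ⇒ 12 11 13 10 9 8 7 6 5 2 1
10<13: swap(2,3), lo=3 mid=4 ⇒ 12 11 10 13 9 8 7 6 5 2 1
9<13: swap(3,4), lo=4 mid=5 ⇒ 12 11 10 9 13 8 7 6 5 2 1
8<13: swap(4,5), lo=5 mid=6 ⇒ 12 11 10 9 8 13 7 6 5 2 1
7<13: swap(5,6), lo=6 mid=7 ⇒ 12 11 10 9 8 7 13 6 5 2 1
6<13: swap(6,7), lo=7 mid=8 ⇒ 12 11 10 9 8 7 6 13 5 2 1
5<13: swap(7,8), lo=8 mid=9 ⇒ 12 11 10 9 8 7 6 5 13 2 1
2<13: swap(8,9), lo=9 mid=10 ⇒ 12 11 10 9 8 7 6 5 2 13 1
1<13: swap(9,10), lo=10 mid=11 ⇒ 12 11 10 9 8 7 6 5 2 1 13
done. lo=10 hi=10; nums=12 11 10 9 8 7 6 5 2 1 13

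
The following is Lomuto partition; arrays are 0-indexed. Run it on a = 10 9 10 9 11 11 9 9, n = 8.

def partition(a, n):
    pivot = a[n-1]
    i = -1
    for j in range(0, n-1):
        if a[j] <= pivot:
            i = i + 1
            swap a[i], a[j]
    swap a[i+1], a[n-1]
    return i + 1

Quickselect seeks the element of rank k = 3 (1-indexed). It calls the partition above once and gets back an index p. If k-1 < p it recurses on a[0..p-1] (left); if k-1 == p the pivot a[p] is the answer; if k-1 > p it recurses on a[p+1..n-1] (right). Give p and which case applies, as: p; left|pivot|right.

pivot=9, i=-1
j=0: 10>9, skip
j=1: 9≤9, i=0, swap(0,1) ⇒ 9 10 10 9 11 11 9 9
j=2: 10>9, skip
j=3: 9≤9, i=1, swap(1,3) ⇒ 9 9 10 10 11 11 9 9
j=4: 11>9, skip
j=5: 11>9, skip
j=6: 9≤9, i=2, swap(2,6) ⇒ 9 9 9 10 11 11 10 9
swap(3,7) ⇒ 9 9 9 9 11 11 10 10; return 3
p = 3; k-1 = 2 < 3 ⇒ left

3; left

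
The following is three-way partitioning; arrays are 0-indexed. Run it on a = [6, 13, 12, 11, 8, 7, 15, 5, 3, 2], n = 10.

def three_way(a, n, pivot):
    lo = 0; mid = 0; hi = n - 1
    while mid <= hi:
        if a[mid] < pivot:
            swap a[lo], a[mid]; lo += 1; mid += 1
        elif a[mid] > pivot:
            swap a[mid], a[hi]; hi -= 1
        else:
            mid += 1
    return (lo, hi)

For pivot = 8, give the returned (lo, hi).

pivot = 8; lo=0, mid=0, hi=9
a[mid]=6<8: swap a[0],a[0]; lo=1,mid=1 → [6, 13, 12, 11, 8, 7, 15, 5, 3, 2]
a[mid]=13>8: swap a[1],a[9]; hi=8 → [6, 2, 12, 11, 8, 7, 15, 5, 3, 13]
a[mid]=2<8: swap a[1],a[1]; lo=2,mid=2 → [6, 2, 12, 11, 8, 7, 15, 5, 3, 13]
a[mid]=12>8: swap a[2],a[8]; hi=7 → [6, 2, 3, 11, 8, 7, 15, 5, 12, 13]
a[mid]=3<8: swap a[2],a[2]; lo=3,mid=3 → [6, 2, 3, 11, 8, 7, 15, 5, 12, 13]
a[mid]=11>8: swap a[3],a[7]; hi=6 → [6, 2, 3, 5, 8, 7, 15, 11, 12, 13]
a[mid]=5<8: swap a[3],a[3]; lo=4,mid=4 → [6, 2, 3, 5, 8, 7, 15, 11, 12, 13]
a[mid]=8=8: mid=5
a[mid]=7<8: swap a[4],a[5]; lo=5,mid=6 → [6, 2, 3, 5, 7, 8, 15, 11, 12, 13]
a[mid]=15>8: swap a[6],a[6]; hi=5 → [6, 2, 3, 5, 7, 8, 15, 11, 12, 13]
end: lo=5, hi=5; a = [6, 2, 3, 5, 7, 8, 15, 11, 12, 13]

(5, 5)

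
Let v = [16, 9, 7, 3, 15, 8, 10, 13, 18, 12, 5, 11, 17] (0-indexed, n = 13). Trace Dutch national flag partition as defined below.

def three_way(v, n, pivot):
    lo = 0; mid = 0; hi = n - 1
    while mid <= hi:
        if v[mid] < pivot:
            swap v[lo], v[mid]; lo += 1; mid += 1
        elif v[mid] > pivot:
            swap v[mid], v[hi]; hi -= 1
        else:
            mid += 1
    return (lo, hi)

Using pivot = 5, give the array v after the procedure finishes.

[3, 5, 7, 15, 8, 10, 13, 18, 12, 9, 11, 17, 16]

lo=0 mid=0 hi=12
16>5: swap(0,12), hi=11 ⇒ [17, 9, 7, 3, 15, 8, 10, 13, 18, 12, 5, 11, 16]
17>5: swap(0,11), hi=10 ⇒ [11, 9, 7, 3, 15, 8, 10, 13, 18, 12, 5, 17, 16]
11>5: swap(0,10), hi=9 ⇒ [5, 9, 7, 3, 15, 8, 10, 13, 18, 12, 11, 17, 16]
5=5: mid=1
9>5: swap(1,9), hi=8 ⇒ [5, 12, 7, 3, 15, 8, 10, 13, 18, 9, 11, 17, 16]
12>5: swap(1,8), hi=7 ⇒ [5, 18, 7, 3, 15, 8, 10, 13, 12, 9, 11, 17, 16]
18>5: swap(1,7), hi=6 ⇒ [5, 13, 7, 3, 15, 8, 10, 18, 12, 9, 11, 17, 16]
13>5: swap(1,6), hi=5 ⇒ [5, 10, 7, 3, 15, 8, 13, 18, 12, 9, 11, 17, 16]
10>5: swap(1,5), hi=4 ⇒ [5, 8, 7, 3, 15, 10, 13, 18, 12, 9, 11, 17, 16]
8>5: swap(1,4), hi=3 ⇒ [5, 15, 7, 3, 8, 10, 13, 18, 12, 9, 11, 17, 16]
15>5: swap(1,3), hi=2 ⇒ [5, 3, 7, 15, 8, 10, 13, 18, 12, 9, 11, 17, 16]
3<5: swap(0,1), lo=1 mid=2 ⇒ [3, 5, 7, 15, 8, 10, 13, 18, 12, 9, 11, 17, 16]
7>5: swap(2,2), hi=1 ⇒ [3, 5, 7, 15, 8, 10, 13, 18, 12, 9, 11, 17, 16]
done. lo=1 hi=1; v=[3, 5, 7, 15, 8, 10, 13, 18, 12, 9, 11, 17, 16]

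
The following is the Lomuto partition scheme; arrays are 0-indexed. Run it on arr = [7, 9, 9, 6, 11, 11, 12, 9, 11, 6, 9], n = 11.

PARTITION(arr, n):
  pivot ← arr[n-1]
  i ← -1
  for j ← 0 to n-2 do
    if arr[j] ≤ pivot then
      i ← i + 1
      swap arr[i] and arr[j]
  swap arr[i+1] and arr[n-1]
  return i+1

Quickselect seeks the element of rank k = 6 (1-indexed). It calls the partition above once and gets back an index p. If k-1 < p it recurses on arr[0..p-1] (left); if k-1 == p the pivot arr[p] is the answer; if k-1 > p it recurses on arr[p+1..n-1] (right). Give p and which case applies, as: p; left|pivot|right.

pivot=9, i=-1
j=0: 7≤9, i=0, swap(0,0) ⇒ [7, 9, 9, 6, 11, 11, 12, 9, 11, 6, 9]
j=1: 9≤9, i=1, swap(1,1) ⇒ [7, 9, 9, 6, 11, 11, 12, 9, 11, 6, 9]
j=2: 9≤9, i=2, swap(2,2) ⇒ [7, 9, 9, 6, 11, 11, 12, 9, 11, 6, 9]
j=3: 6≤9, i=3, swap(3,3) ⇒ [7, 9, 9, 6, 11, 11, 12, 9, 11, 6, 9]
j=4: 11>9, skip
j=5: 11>9, skip
j=6: 12>9, skip
j=7: 9≤9, i=4, swap(4,7) ⇒ [7, 9, 9, 6, 9, 11, 12, 11, 11, 6, 9]
j=8: 11>9, skip
j=9: 6≤9, i=5, swap(5,9) ⇒ [7, 9, 9, 6, 9, 6, 12, 11, 11, 11, 9]
swap(6,10) ⇒ [7, 9, 9, 6, 9, 6, 9, 11, 11, 11, 12]; return 6
p = 6; k-1 = 5 < 6 ⇒ left

6; left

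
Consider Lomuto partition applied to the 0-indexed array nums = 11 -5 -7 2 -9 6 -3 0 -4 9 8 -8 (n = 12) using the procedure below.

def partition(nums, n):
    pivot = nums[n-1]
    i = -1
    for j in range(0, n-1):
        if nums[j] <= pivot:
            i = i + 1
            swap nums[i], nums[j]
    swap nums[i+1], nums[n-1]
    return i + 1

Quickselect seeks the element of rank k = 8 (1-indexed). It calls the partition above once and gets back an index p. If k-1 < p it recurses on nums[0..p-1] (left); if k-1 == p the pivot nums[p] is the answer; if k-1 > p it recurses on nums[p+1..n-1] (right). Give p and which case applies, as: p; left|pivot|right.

pivot=-8, i=-1
j=0: 11>-8, skip
j=1: -5>-8, skip
j=2: -7>-8, skip
j=3: 2>-8, skip
j=4: -9≤-8, i=0, swap(0,4) ⇒ -9 -5 -7 2 11 6 -3 0 -4 9 8 -8
j=5: 6>-8, skip
j=6: -3>-8, skip
j=7: 0>-8, skip
j=8: -4>-8, skip
j=9: 9>-8, skip
j=10: 8>-8, skip
swap(1,11) ⇒ -9 -8 -7 2 11 6 -3 0 -4 9 8 -5; return 1
p = 1; k-1 = 7 > 1 ⇒ right

1; right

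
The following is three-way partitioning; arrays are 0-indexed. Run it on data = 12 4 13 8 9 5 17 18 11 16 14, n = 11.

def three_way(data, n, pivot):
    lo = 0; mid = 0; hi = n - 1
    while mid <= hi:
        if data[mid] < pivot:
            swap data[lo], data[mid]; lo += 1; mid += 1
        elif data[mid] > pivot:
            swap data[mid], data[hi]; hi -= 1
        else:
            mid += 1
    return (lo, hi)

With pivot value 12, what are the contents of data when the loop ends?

4 11 8 9 5 12 18 17 16 14 13

pivot = 12; lo=0, mid=0, hi=10
data[mid]=12=12: mid=1
data[mid]=4<12: swap data[0],data[1]; lo=1,mid=2 → 4 12 13 8 9 5 17 18 11 16 14
data[mid]=13>12: swap data[2],data[10]; hi=9 → 4 12 14 8 9 5 17 18 11 16 13
data[mid]=14>12: swap data[2],data[9]; hi=8 → 4 12 16 8 9 5 17 18 11 14 13
data[mid]=16>12: swap data[2],data[8]; hi=7 → 4 12 11 8 9 5 17 18 16 14 13
data[mid]=11<12: swap data[1],data[2]; lo=2,mid=3 → 4 11 12 8 9 5 17 18 16 14 13
data[mid]=8<12: swap data[2],data[3]; lo=3,mid=4 → 4 11 8 12 9 5 17 18 16 14 13
data[mid]=9<12: swap data[3],data[4]; lo=4,mid=5 → 4 11 8 9 12 5 17 18 16 14 13
data[mid]=5<12: swap data[4],data[5]; lo=5,mid=6 → 4 11 8 9 5 12 17 18 16 14 13
data[mid]=17>12: swap data[6],data[7]; hi=6 → 4 11 8 9 5 12 18 17 16 14 13
data[mid]=18>12: swap data[6],data[6]; hi=5 → 4 11 8 9 5 12 18 17 16 14 13
end: lo=5, hi=5; data = 4 11 8 9 5 12 18 17 16 14 13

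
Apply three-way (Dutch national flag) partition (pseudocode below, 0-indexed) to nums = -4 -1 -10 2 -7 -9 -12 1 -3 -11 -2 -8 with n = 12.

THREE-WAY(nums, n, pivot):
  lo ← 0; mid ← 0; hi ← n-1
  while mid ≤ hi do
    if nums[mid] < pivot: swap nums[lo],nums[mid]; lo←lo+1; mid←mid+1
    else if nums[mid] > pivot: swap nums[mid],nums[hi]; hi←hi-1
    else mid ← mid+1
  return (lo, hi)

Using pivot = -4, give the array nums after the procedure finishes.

-8 -10 -11 -7 -9 -12 -4 -3 1 -2 2 -1

pivot = -4; lo=0, mid=0, hi=11
nums[mid]=-4=-4: mid=1
nums[mid]=-1>-4: swap nums[1],nums[11]; hi=10 → -4 -8 -10 2 -7 -9 -12 1 -3 -11 -2 -1
nums[mid]=-8<-4: swap nums[0],nums[1]; lo=1,mid=2 → -8 -4 -10 2 -7 -9 -12 1 -3 -11 -2 -1
nums[mid]=-10<-4: swap nums[1],nums[2]; lo=2,mid=3 → -8 -10 -4 2 -7 -9 -12 1 -3 -11 -2 -1
nums[mid]=2>-4: swap nums[3],nums[10]; hi=9 → -8 -10 -4 -2 -7 -9 -12 1 -3 -11 2 -1
nums[mid]=-2>-4: swap nums[3],nums[9]; hi=8 → -8 -10 -4 -11 -7 -9 -12 1 -3 -2 2 -1
nums[mid]=-11<-4: swap nums[2],nums[3]; lo=3,mid=4 → -8 -10 -11 -4 -7 -9 -12 1 -3 -2 2 -1
nums[mid]=-7<-4: swap nums[3],nums[4]; lo=4,mid=5 → -8 -10 -11 -7 -4 -9 -12 1 -3 -2 2 -1
nums[mid]=-9<-4: swap nums[4],nums[5]; lo=5,mid=6 → -8 -10 -11 -7 -9 -4 -12 1 -3 -2 2 -1
nums[mid]=-12<-4: swap nums[5],nums[6]; lo=6,mid=7 → -8 -10 -11 -7 -9 -12 -4 1 -3 -2 2 -1
nums[mid]=1>-4: swap nums[7],nums[8]; hi=7 → -8 -10 -11 -7 -9 -12 -4 -3 1 -2 2 -1
nums[mid]=-3>-4: swap nums[7],nums[7]; hi=6 → -8 -10 -11 -7 -9 -12 -4 -3 1 -2 2 -1
end: lo=6, hi=6; nums = -8 -10 -11 -7 -9 -12 -4 -3 1 -2 2 -1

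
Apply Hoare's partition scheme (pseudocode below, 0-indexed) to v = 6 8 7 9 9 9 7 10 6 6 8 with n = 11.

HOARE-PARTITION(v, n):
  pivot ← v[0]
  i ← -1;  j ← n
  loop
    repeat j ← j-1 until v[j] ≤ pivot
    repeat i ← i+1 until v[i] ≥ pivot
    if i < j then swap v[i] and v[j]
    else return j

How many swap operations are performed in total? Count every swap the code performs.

pivot=6
j stops at 9 (6), i stops at 0 (6); swap ⇒ 6 8 7 9 9 9 7 10 6 6 8
j stops at 8 (6), i stops at 1 (8); swap ⇒ 6 6 7 9 9 9 7 10 8 6 8
j stops at 1, i stops at 2; i≥j ⇒ return 1. v=6 6 7 9 9 9 7 10 8 6 8

2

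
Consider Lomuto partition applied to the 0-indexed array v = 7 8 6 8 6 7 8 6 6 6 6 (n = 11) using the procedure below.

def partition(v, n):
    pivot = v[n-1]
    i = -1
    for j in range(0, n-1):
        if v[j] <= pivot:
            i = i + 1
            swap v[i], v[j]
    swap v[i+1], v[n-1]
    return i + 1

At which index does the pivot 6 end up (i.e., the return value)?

pivot = v[10] = 6; i = -1
j=0: v[0]=7 > 6 → no swap
j=1: v[1]=8 > 6 → no swap
j=2: v[2]=6 ≤ 6 → i=0, swap v[0],v[2] → 6 8 7 8 6 7 8 6 6 6 6
j=3: v[3]=8 > 6 → no swap
j=4: v[4]=6 ≤ 6 → i=1, swap v[1],v[4] → 6 6 7 8 8 7 8 6 6 6 6
j=5: v[5]=7 > 6 → no swap
j=6: v[6]=8 > 6 → no swap
j=7: v[7]=6 ≤ 6 → i=2, swap v[2],v[7] → 6 6 6 8 8 7 8 7 6 6 6
j=8: v[8]=6 ≤ 6 → i=3, swap v[3],v[8] → 6 6 6 6 8 7 8 7 8 6 6
j=9: v[9]=6 ≤ 6 → i=4, swap v[4],v[9] → 6 6 6 6 6 7 8 7 8 8 6
final swap v[5],v[10] → 6 6 6 6 6 6 8 7 8 8 7; return 5

5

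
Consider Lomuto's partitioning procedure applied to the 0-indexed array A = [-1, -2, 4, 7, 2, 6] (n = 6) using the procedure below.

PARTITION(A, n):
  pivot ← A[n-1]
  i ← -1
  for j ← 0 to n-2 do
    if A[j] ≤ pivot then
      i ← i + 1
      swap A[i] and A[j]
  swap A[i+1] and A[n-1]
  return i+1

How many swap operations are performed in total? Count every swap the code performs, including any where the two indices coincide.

5

pivot = A[5] = 6; i = -1
j=0: A[0]=-1 ≤ 6 → i=0, swap A[0],A[0] (no change) → [-1, -2, 4, 7, 2, 6]
j=1: A[1]=-2 ≤ 6 → i=1, swap A[1],A[1] (no change) → [-1, -2, 4, 7, 2, 6]
j=2: A[2]=4 ≤ 6 → i=2, swap A[2],A[2] (no change) → [-1, -2, 4, 7, 2, 6]
j=3: A[3]=7 > 6 → no swap
j=4: A[4]=2 ≤ 6 → i=3, swap A[3],A[4] → [-1, -2, 4, 2, 7, 6]
final swap A[4],A[5] → [-1, -2, 4, 2, 6, 7]; return 4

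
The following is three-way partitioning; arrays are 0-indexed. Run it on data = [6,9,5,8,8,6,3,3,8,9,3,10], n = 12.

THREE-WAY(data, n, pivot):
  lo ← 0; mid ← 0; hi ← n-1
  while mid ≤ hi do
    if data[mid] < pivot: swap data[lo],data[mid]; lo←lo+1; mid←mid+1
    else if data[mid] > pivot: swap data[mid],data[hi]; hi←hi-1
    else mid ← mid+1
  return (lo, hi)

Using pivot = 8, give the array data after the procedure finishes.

pivot = 8; lo=0, mid=0, hi=11
data[mid]=6<8: swap data[0],data[0]; lo=1,mid=1 → [6,9,5,8,8,6,3,3,8,9,3,10]
data[mid]=9>8: swap data[1],data[11]; hi=10 → [6,10,5,8,8,6,3,3,8,9,3,9]
data[mid]=10>8: swap data[1],data[10]; hi=9 → [6,3,5,8,8,6,3,3,8,9,10,9]
data[mid]=3<8: swap data[1],data[1]; lo=2,mid=2 → [6,3,5,8,8,6,3,3,8,9,10,9]
data[mid]=5<8: swap data[2],data[2]; lo=3,mid=3 → [6,3,5,8,8,6,3,3,8,9,10,9]
data[mid]=8=8: mid=4
data[mid]=8=8: mid=5
data[mid]=6<8: swap data[3],data[5]; lo=4,mid=6 → [6,3,5,6,8,8,3,3,8,9,10,9]
data[mid]=3<8: swap data[4],data[6]; lo=5,mid=7 → [6,3,5,6,3,8,8,3,8,9,10,9]
data[mid]=3<8: swap data[5],data[7]; lo=6,mid=8 → [6,3,5,6,3,3,8,8,8,9,10,9]
data[mid]=8=8: mid=9
data[mid]=9>8: swap data[9],data[9]; hi=8 → [6,3,5,6,3,3,8,8,8,9,10,9]
end: lo=6, hi=8; data = [6,3,5,6,3,3,8,8,8,9,10,9]

[6,3,5,6,3,3,8,8,8,9,10,9]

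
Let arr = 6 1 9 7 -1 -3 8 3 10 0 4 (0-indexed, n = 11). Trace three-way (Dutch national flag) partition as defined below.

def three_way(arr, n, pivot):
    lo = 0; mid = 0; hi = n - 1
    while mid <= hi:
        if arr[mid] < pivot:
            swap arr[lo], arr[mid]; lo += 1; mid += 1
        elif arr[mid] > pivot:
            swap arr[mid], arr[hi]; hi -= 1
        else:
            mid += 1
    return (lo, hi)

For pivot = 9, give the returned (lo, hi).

pivot = 9; lo=0, mid=0, hi=10
arr[mid]=6<9: swap arr[0],arr[0]; lo=1,mid=1 → 6 1 9 7 -1 -3 8 3 10 0 4
arr[mid]=1<9: swap arr[1],arr[1]; lo=2,mid=2 → 6 1 9 7 -1 -3 8 3 10 0 4
arr[mid]=9=9: mid=3
arr[mid]=7<9: swap arr[2],arr[3]; lo=3,mid=4 → 6 1 7 9 -1 -3 8 3 10 0 4
arr[mid]=-1<9: swap arr[3],arr[4]; lo=4,mid=5 → 6 1 7 -1 9 -3 8 3 10 0 4
arr[mid]=-3<9: swap arr[4],arr[5]; lo=5,mid=6 → 6 1 7 -1 -3 9 8 3 10 0 4
arr[mid]=8<9: swap arr[5],arr[6]; lo=6,mid=7 → 6 1 7 -1 -3 8 9 3 10 0 4
arr[mid]=3<9: swap arr[6],arr[7]; lo=7,mid=8 → 6 1 7 -1 -3 8 3 9 10 0 4
arr[mid]=10>9: swap arr[8],arr[10]; hi=9 → 6 1 7 -1 -3 8 3 9 4 0 10
arr[mid]=4<9: swap arr[7],arr[8]; lo=8,mid=9 → 6 1 7 -1 -3 8 3 4 9 0 10
arr[mid]=0<9: swap arr[8],arr[9]; lo=9,mid=10 → 6 1 7 -1 -3 8 3 4 0 9 10
end: lo=9, hi=9; arr = 6 1 7 -1 -3 8 3 4 0 9 10

(9, 9)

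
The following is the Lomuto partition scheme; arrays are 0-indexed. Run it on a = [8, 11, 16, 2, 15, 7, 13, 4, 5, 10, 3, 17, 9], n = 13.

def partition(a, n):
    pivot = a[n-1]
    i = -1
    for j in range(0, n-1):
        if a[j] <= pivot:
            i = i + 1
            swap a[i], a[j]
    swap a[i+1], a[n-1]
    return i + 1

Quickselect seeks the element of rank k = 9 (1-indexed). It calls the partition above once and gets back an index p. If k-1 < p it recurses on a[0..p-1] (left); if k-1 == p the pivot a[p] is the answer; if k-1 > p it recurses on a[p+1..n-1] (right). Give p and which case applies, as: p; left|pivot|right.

pivot = a[12] = 9; i = -1
j=0: a[0]=8 ≤ 9 → i=0, swap a[0],a[0] (no change) → [8, 11, 16, 2, 15, 7, 13, 4, 5, 10, 3, 17, 9]
j=1: a[1]=11 > 9 → no swap
j=2: a[2]=16 > 9 → no swap
j=3: a[3]=2 ≤ 9 → i=1, swap a[1],a[3] → [8, 2, 16, 11, 15, 7, 13, 4, 5, 10, 3, 17, 9]
j=4: a[4]=15 > 9 → no swap
j=5: a[5]=7 ≤ 9 → i=2, swap a[2],a[5] → [8, 2, 7, 11, 15, 16, 13, 4, 5, 10, 3, 17, 9]
j=6: a[6]=13 > 9 → no swap
j=7: a[7]=4 ≤ 9 → i=3, swap a[3],a[7] → [8, 2, 7, 4, 15, 16, 13, 11, 5, 10, 3, 17, 9]
j=8: a[8]=5 ≤ 9 → i=4, swap a[4],a[8] → [8, 2, 7, 4, 5, 16, 13, 11, 15, 10, 3, 17, 9]
j=9: a[9]=10 > 9 → no swap
j=10: a[10]=3 ≤ 9 → i=5, swap a[5],a[10] → [8, 2, 7, 4, 5, 3, 13, 11, 15, 10, 16, 17, 9]
j=11: a[11]=17 > 9 → no swap
final swap a[6],a[12] → [8, 2, 7, 4, 5, 3, 9, 11, 15, 10, 16, 17, 13]; return 6
p = 6; k-1 = 8 > 6 ⇒ right

6; right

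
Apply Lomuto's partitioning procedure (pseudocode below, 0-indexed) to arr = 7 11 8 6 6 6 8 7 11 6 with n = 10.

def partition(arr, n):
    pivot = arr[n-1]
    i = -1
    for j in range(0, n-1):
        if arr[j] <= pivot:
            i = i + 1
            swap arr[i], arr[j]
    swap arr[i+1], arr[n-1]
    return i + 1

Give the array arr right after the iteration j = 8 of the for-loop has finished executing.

pivot = arr[9] = 6; i = -1
j=0: arr[0]=7 > 6 → no swap
j=1: arr[1]=11 > 6 → no swap
j=2: arr[2]=8 > 6 → no swap
j=3: arr[3]=6 ≤ 6 → i=0, swap arr[0],arr[3] → 6 11 8 7 6 6 8 7 11 6
j=4: arr[4]=6 ≤ 6 → i=1, swap arr[1],arr[4] → 6 6 8 7 11 6 8 7 11 6
j=5: arr[5]=6 ≤ 6 → i=2, swap arr[2],arr[5] → 6 6 6 7 11 8 8 7 11 6
j=6: arr[6]=8 > 6 → no swap
j=7: arr[7]=7 > 6 → no swap
j=8: arr[8]=11 > 6 → no swap
(after j=8) arr = 6 6 6 7 11 8 8 7 11 6

6 6 6 7 11 8 8 7 11 6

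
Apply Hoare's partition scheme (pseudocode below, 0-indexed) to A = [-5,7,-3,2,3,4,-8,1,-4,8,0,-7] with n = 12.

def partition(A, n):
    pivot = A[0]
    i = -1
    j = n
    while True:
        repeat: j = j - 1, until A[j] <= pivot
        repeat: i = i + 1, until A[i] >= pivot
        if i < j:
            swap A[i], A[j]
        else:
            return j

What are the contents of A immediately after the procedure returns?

pivot=-5
j stops at 11 (-7), i stops at 0 (-5); swap ⇒ [-7,7,-3,2,3,4,-8,1,-4,8,0,-5]
j stops at 6 (-8), i stops at 1 (7); swap ⇒ [-7,-8,-3,2,3,4,7,1,-4,8,0,-5]
j stops at 1, i stops at 2; i≥j ⇒ return 1. A=[-7,-8,-3,2,3,4,7,1,-4,8,0,-5]

[-7,-8,-3,2,3,4,7,1,-4,8,0,-5]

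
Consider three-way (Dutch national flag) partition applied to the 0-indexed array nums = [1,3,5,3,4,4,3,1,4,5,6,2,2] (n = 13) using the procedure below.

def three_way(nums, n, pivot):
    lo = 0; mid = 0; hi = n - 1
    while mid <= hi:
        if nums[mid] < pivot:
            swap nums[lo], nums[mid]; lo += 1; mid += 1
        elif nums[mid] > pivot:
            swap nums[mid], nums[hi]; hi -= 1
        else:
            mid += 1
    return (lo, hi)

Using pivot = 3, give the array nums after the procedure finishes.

[1,2,2,1,3,3,3,4,5,6,4,4,5]

lo=0 mid=0 hi=12
1<3: swap(0,0), lo=1 mid=1 ⇒ [1,3,5,3,4,4,3,1,4,5,6,2,2]
3=3: mid=2
5>3: swap(2,12), hi=11 ⇒ [1,3,2,3,4,4,3,1,4,5,6,2,5]
2<3: swap(1,2), lo=2 mid=3 ⇒ [1,2,3,3,4,4,3,1,4,5,6,2,5]
3=3: mid=4
4>3: swap(4,11), hi=10 ⇒ [1,2,3,3,2,4,3,1,4,5,6,4,5]
2<3: swap(2,4), lo=3 mid=5 ⇒ [1,2,2,3,3,4,3,1,4,5,6,4,5]
4>3: swap(5,10), hi=9 ⇒ [1,2,2,3,3,6,3,1,4,5,4,4,5]
6>3: swap(5,9), hi=8 ⇒ [1,2,2,3,3,5,3,1,4,6,4,4,5]
5>3: swap(5,8), hi=7 ⇒ [1,2,2,3,3,4,3,1,5,6,4,4,5]
4>3: swap(5,7), hi=6 ⇒ [1,2,2,3,3,1,3,4,5,6,4,4,5]
1<3: swap(3,5), lo=4 mid=6 ⇒ [1,2,2,1,3,3,3,4,5,6,4,4,5]
3=3: mid=7
done. lo=4 hi=6; nums=[1,2,2,1,3,3,3,4,5,6,4,4,5]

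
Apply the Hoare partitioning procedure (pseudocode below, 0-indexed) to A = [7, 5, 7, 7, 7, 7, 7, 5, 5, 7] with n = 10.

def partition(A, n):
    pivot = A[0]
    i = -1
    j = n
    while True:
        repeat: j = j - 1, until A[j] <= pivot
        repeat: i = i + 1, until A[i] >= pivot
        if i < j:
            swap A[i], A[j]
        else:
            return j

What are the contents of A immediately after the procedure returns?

pivot = A[0] = 7; i = -1, j = 10
j→9 (A[9]=7≤7), i→0 (A[0]=7≥7); i<j, swap → [7, 5, 7, 7, 7, 7, 7, 5, 5, 7]
j→8 (A[8]=5≤7), i→2 (A[2]=7≥7); i<j, swap → [7, 5, 5, 7, 7, 7, 7, 5, 7, 7]
j→7 (A[7]=5≤7), i→3 (A[3]=7≥7); i<j, swap → [7, 5, 5, 5, 7, 7, 7, 7, 7, 7]
j→6 (A[6]=7≤7), i→4 (A[4]=7≥7); i<j, swap → [7, 5, 5, 5, 7, 7, 7, 7, 7, 7]
j→5, i→5; i≥j, return j=5. A = [7, 5, 5, 5, 7, 7, 7, 7, 7, 7]

[7, 5, 5, 5, 7, 7, 7, 7, 7, 7]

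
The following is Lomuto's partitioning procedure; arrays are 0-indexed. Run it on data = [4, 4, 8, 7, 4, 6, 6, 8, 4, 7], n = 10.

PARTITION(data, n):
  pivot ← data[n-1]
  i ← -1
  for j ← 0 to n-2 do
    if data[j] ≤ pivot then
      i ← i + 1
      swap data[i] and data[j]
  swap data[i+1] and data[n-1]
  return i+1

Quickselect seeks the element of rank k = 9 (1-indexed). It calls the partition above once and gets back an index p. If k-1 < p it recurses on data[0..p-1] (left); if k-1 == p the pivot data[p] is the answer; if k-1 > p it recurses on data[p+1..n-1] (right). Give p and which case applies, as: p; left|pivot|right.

pivot = data[9] = 7; i = -1
j=0: data[0]=4 ≤ 7 → i=0, swap data[0],data[0] (no change) → [4, 4, 8, 7, 4, 6, 6, 8, 4, 7]
j=1: data[1]=4 ≤ 7 → i=1, swap data[1],data[1] (no change) → [4, 4, 8, 7, 4, 6, 6, 8, 4, 7]
j=2: data[2]=8 > 7 → no swap
j=3: data[3]=7 ≤ 7 → i=2, swap data[2],data[3] → [4, 4, 7, 8, 4, 6, 6, 8, 4, 7]
j=4: data[4]=4 ≤ 7 → i=3, swap data[3],data[4] → [4, 4, 7, 4, 8, 6, 6, 8, 4, 7]
j=5: data[5]=6 ≤ 7 → i=4, swap data[4],data[5] → [4, 4, 7, 4, 6, 8, 6, 8, 4, 7]
j=6: data[6]=6 ≤ 7 → i=5, swap data[5],data[6] → [4, 4, 7, 4, 6, 6, 8, 8, 4, 7]
j=7: data[7]=8 > 7 → no swap
j=8: data[8]=4 ≤ 7 → i=6, swap data[6],data[8] → [4, 4, 7, 4, 6, 6, 4, 8, 8, 7]
final swap data[7],data[9] → [4, 4, 7, 4, 6, 6, 4, 7, 8, 8]; return 7
p = 7; k-1 = 8 > 7 ⇒ right

7; right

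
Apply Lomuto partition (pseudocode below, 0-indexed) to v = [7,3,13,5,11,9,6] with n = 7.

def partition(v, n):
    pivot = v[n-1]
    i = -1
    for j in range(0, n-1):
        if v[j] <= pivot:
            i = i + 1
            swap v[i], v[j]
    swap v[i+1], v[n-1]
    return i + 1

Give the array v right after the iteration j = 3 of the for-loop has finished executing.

pivot = v[6] = 6; i = -1
j=0: v[0]=7 > 6 → no swap
j=1: v[1]=3 ≤ 6 → i=0, swap v[0],v[1] → [3,7,13,5,11,9,6]
j=2: v[2]=13 > 6 → no swap
j=3: v[3]=5 ≤ 6 → i=1, swap v[1],v[3] → [3,5,13,7,11,9,6]
(after j=3) v = [3,5,13,7,11,9,6]

[3,5,13,7,11,9,6]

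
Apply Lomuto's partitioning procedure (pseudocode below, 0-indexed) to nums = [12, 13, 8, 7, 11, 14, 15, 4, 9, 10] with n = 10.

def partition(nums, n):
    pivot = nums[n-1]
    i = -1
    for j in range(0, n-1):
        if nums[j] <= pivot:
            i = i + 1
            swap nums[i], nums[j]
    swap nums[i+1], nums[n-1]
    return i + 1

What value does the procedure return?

pivot = nums[9] = 10; i = -1
j=0: nums[0]=12 > 10 → no swap
j=1: nums[1]=13 > 10 → no swap
j=2: nums[2]=8 ≤ 10 → i=0, swap nums[0],nums[2] → [8, 13, 12, 7, 11, 14, 15, 4, 9, 10]
j=3: nums[3]=7 ≤ 10 → i=1, swap nums[1],nums[3] → [8, 7, 12, 13, 11, 14, 15, 4, 9, 10]
j=4: nums[4]=11 > 10 → no swap
j=5: nums[5]=14 > 10 → no swap
j=6: nums[6]=15 > 10 → no swap
j=7: nums[7]=4 ≤ 10 → i=2, swap nums[2],nums[7] → [8, 7, 4, 13, 11, 14, 15, 12, 9, 10]
j=8: nums[8]=9 ≤ 10 → i=3, swap nums[3],nums[8] → [8, 7, 4, 9, 11, 14, 15, 12, 13, 10]
final swap nums[4],nums[9] → [8, 7, 4, 9, 10, 14, 15, 12, 13, 11]; return 4

4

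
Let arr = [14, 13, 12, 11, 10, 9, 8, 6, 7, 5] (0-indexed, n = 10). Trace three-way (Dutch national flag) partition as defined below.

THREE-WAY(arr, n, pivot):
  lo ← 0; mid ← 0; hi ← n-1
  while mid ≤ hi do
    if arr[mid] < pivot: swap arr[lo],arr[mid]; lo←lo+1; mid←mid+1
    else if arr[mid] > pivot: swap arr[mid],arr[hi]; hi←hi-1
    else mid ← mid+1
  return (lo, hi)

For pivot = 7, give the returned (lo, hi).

pivot = 7; lo=0, mid=0, hi=9
arr[mid]=14>7: swap arr[0],arr[9]; hi=8 → [5, 13, 12, 11, 10, 9, 8, 6, 7, 14]
arr[mid]=5<7: swap arr[0],arr[0]; lo=1,mid=1 → [5, 13, 12, 11, 10, 9, 8, 6, 7, 14]
arr[mid]=13>7: swap arr[1],arr[8]; hi=7 → [5, 7, 12, 11, 10, 9, 8, 6, 13, 14]
arr[mid]=7=7: mid=2
arr[mid]=12>7: swap arr[2],arr[7]; hi=6 → [5, 7, 6, 11, 10, 9, 8, 12, 13, 14]
arr[mid]=6<7: swap arr[1],arr[2]; lo=2,mid=3 → [5, 6, 7, 11, 10, 9, 8, 12, 13, 14]
arr[mid]=11>7: swap arr[3],arr[6]; hi=5 → [5, 6, 7, 8, 10, 9, 11, 12, 13, 14]
arr[mid]=8>7: swap arr[3],arr[5]; hi=4 → [5, 6, 7, 9, 10, 8, 11, 12, 13, 14]
arr[mid]=9>7: swap arr[3],arr[4]; hi=3 → [5, 6, 7, 10, 9, 8, 11, 12, 13, 14]
arr[mid]=10>7: swap arr[3],arr[3]; hi=2 → [5, 6, 7, 10, 9, 8, 11, 12, 13, 14]
end: lo=2, hi=2; arr = [5, 6, 7, 10, 9, 8, 11, 12, 13, 14]

(2, 2)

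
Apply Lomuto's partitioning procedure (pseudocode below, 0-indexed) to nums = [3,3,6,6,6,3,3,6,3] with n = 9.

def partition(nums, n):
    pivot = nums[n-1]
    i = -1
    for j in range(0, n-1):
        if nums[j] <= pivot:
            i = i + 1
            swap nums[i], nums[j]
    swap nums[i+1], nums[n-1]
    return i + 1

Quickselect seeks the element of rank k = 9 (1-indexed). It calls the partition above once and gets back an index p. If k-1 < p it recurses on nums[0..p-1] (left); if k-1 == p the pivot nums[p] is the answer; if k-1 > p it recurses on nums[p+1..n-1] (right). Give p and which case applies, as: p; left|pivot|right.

4; right

pivot=3, i=-1
j=0: 3≤3, i=0, swap(0,0) ⇒ [3,3,6,6,6,3,3,6,3]
j=1: 3≤3, i=1, swap(1,1) ⇒ [3,3,6,6,6,3,3,6,3]
j=2: 6>3, skip
j=3: 6>3, skip
j=4: 6>3, skip
j=5: 3≤3, i=2, swap(2,5) ⇒ [3,3,3,6,6,6,3,6,3]
j=6: 3≤3, i=3, swap(3,6) ⇒ [3,3,3,3,6,6,6,6,3]
j=7: 6>3, skip
swap(4,8) ⇒ [3,3,3,3,3,6,6,6,6]; return 4
p = 4; k-1 = 8 > 4 ⇒ right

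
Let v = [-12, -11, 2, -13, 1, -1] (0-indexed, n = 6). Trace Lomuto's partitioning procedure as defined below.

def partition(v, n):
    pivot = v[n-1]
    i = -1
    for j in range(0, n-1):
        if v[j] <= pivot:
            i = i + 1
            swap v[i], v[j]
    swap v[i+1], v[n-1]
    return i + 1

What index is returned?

pivot = v[5] = -1; i = -1
j=0: v[0]=-12 ≤ -1 → i=0, swap v[0],v[0] (no change) → [-12, -11, 2, -13, 1, -1]
j=1: v[1]=-11 ≤ -1 → i=1, swap v[1],v[1] (no change) → [-12, -11, 2, -13, 1, -1]
j=2: v[2]=2 > -1 → no swap
j=3: v[3]=-13 ≤ -1 → i=2, swap v[2],v[3] → [-12, -11, -13, 2, 1, -1]
j=4: v[4]=1 > -1 → no swap
final swap v[3],v[5] → [-12, -11, -13, -1, 1, 2]; return 3

3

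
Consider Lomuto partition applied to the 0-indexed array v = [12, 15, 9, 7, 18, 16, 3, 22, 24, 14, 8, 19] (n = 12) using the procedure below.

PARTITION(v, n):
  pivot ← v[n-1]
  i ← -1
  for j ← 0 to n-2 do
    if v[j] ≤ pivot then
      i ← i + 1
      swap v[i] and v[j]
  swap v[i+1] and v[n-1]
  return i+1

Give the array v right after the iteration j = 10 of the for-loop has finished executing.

[12, 15, 9, 7, 18, 16, 3, 14, 8, 22, 24, 19]

pivot = v[11] = 19; i = -1
j=0: v[0]=12 ≤ 19 → i=0, swap v[0],v[0] (no change) → [12, 15, 9, 7, 18, 16, 3, 22, 24, 14, 8, 19]
j=1: v[1]=15 ≤ 19 → i=1, swap v[1],v[1] (no change) → [12, 15, 9, 7, 18, 16, 3, 22, 24, 14, 8, 19]
j=2: v[2]=9 ≤ 19 → i=2, swap v[2],v[2] (no change) → [12, 15, 9, 7, 18, 16, 3, 22, 24, 14, 8, 19]
j=3: v[3]=7 ≤ 19 → i=3, swap v[3],v[3] (no change) → [12, 15, 9, 7, 18, 16, 3, 22, 24, 14, 8, 19]
j=4: v[4]=18 ≤ 19 → i=4, swap v[4],v[4] (no change) → [12, 15, 9, 7, 18, 16, 3, 22, 24, 14, 8, 19]
j=5: v[5]=16 ≤ 19 → i=5, swap v[5],v[5] (no change) → [12, 15, 9, 7, 18, 16, 3, 22, 24, 14, 8, 19]
j=6: v[6]=3 ≤ 19 → i=6, swap v[6],v[6] (no change) → [12, 15, 9, 7, 18, 16, 3, 22, 24, 14, 8, 19]
j=7: v[7]=22 > 19 → no swap
j=8: v[8]=24 > 19 → no swap
j=9: v[9]=14 ≤ 19 → i=7, swap v[7],v[9] → [12, 15, 9, 7, 18, 16, 3, 14, 24, 22, 8, 19]
j=10: v[10]=8 ≤ 19 → i=8, swap v[8],v[10] → [12, 15, 9, 7, 18, 16, 3, 14, 8, 22, 24, 19]
(after j=10) v = [12, 15, 9, 7, 18, 16, 3, 14, 8, 22, 24, 19]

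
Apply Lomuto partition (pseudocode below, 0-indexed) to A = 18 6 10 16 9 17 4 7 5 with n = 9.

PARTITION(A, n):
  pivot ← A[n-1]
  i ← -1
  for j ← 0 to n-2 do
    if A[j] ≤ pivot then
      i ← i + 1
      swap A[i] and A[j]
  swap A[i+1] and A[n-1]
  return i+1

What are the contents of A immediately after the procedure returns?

4 5 10 16 9 17 18 7 6

pivot=5, i=-1
j=0: 18>5, skip
j=1: 6>5, skip
j=2: 10>5, skip
j=3: 16>5, skip
j=4: 9>5, skip
j=5: 17>5, skip
j=6: 4≤5, i=0, swap(0,6) ⇒ 4 6 10 16 9 17 18 7 5
j=7: 7>5, skip
swap(1,8) ⇒ 4 5 10 16 9 17 18 7 6; return 1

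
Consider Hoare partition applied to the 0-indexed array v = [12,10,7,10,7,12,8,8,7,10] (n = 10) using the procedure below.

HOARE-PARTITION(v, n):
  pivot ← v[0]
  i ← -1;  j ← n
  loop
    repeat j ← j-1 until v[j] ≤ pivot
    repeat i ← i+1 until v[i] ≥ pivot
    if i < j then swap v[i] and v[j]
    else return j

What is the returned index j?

7

pivot = v[0] = 12; i = -1, j = 10
j→9 (v[9]=10≤12), i→0 (v[0]=12≥12); i<j, swap → [10,10,7,10,7,12,8,8,7,12]
j→8 (v[8]=7≤12), i→5 (v[5]=12≥12); i<j, swap → [10,10,7,10,7,7,8,8,12,12]
j→7, i→8; i≥j, return j=7. v = [10,10,7,10,7,7,8,8,12,12]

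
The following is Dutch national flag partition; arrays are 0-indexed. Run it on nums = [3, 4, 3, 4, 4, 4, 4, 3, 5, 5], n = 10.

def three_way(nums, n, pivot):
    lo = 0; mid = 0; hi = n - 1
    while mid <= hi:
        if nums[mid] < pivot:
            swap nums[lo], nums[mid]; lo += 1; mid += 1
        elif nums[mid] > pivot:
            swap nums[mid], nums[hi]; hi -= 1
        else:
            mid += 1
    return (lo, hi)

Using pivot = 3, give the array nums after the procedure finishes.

lo=0 mid=0 hi=9
3=3: mid=1
4>3: swap(1,9), hi=8 ⇒ [3, 5, 3, 4, 4, 4, 4, 3, 5, 4]
5>3: swap(1,8), hi=7 ⇒ [3, 5, 3, 4, 4, 4, 4, 3, 5, 4]
5>3: swap(1,7), hi=6 ⇒ [3, 3, 3, 4, 4, 4, 4, 5, 5, 4]
3=3: mid=2
3=3: mid=3
4>3: swap(3,6), hi=5 ⇒ [3, 3, 3, 4, 4, 4, 4, 5, 5, 4]
4>3: swap(3,5), hi=4 ⇒ [3, 3, 3, 4, 4, 4, 4, 5, 5, 4]
4>3: swap(3,4), hi=3 ⇒ [3, 3, 3, 4, 4, 4, 4, 5, 5, 4]
4>3: swap(3,3), hi=2 ⇒ [3, 3, 3, 4, 4, 4, 4, 5, 5, 4]
done. lo=0 hi=2; nums=[3, 3, 3, 4, 4, 4, 4, 5, 5, 4]

[3, 3, 3, 4, 4, 4, 4, 5, 5, 4]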